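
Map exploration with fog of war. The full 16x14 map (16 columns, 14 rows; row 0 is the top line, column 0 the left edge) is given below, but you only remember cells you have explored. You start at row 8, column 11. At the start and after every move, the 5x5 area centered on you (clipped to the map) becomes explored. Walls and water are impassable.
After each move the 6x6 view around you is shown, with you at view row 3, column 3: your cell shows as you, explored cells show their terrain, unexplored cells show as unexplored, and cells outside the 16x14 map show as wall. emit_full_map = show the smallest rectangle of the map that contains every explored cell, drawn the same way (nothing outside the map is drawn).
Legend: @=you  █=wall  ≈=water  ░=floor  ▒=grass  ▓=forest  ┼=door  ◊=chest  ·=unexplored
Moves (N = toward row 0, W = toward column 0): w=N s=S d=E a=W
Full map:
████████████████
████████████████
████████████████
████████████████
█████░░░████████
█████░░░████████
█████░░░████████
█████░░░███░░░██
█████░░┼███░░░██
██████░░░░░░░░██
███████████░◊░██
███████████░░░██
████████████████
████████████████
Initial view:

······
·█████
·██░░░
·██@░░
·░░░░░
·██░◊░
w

······
·█████
·█████
·██@░░
·██░░░
·░░░░░

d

······
██████
██████
██░@░█
██░░░█
░░░░░█

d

······
██████
██████
█░░@██
█░░░██
░░░░██

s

██████
██████
█░░░██
█░░@██
░░░░██
█░◊░██

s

██████
█░░░██
█░░░██
░░░@██
█░◊░██
·░░░██

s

█░░░██
█░░░██
░░░░██
█░◊@██
·░░░██
·█████

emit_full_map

███████
███████
██░░░██
██░░░██
░░░░░██
██░◊@██
··░░░██
··█████

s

█░░░██
░░░░██
█░◊░██
·░░@██
·█████
·█████

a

██░░░█
░░░░░█
██░◊░█
·█░@░█
·█████
·█████

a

·██░░░
·░░░░░
·██░◊░
·██@░░
·█████
·█████

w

·██░░░
·██░░░
·░░░░░
·██@◊░
·██░░░
·█████

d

██░░░█
██░░░█
░░░░░█
██░@░█
██░░░█
██████

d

█░░░██
█░░░██
░░░░██
█░◊@██
█░░░██
██████

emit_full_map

███████
███████
██░░░██
██░░░██
░░░░░██
██░◊@██
██░░░██
███████
███████

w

██████
█░░░██
█░░░██
░░░@██
█░◊░██
█░░░██

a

██████
██░░░█
██░░░█
░░░@░█
██░◊░█
██░░░█

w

██████
██████
██░░░█
██░@░█
░░░░░█
██░◊░█

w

······
██████
██████
██░@░█
██░░░█
░░░░░█

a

······
·█████
·█████
·██@░░
·██░░░
·░░░░░

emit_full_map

███████
███████
██@░░██
██░░░██
░░░░░██
██░◊░██
██░░░██
███████
███████


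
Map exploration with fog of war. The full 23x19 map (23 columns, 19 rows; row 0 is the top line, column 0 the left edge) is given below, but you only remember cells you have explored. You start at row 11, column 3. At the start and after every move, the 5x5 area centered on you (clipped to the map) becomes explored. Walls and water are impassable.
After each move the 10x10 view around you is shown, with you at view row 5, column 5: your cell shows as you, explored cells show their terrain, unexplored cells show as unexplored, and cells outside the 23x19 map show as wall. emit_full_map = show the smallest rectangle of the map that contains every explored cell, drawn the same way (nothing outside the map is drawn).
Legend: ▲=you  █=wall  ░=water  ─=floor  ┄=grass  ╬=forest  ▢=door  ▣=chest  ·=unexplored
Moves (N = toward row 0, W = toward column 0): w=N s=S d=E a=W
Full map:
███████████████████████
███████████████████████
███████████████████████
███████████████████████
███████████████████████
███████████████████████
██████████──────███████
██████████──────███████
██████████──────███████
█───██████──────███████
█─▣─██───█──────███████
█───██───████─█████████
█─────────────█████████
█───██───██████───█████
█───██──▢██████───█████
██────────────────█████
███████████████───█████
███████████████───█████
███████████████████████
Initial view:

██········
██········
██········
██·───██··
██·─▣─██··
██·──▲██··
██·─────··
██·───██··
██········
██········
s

██········
██········
██·───██··
██·─▣─██··
██·───██··
██·──▲──··
██·───██··
██·───██··
██········
██········

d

█·········
█·········
█·───██···
█·─▣─██─··
█·───██─··
█·───▲──··
█·───██─··
█·───██─··
█·········
█·········

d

··········
··········
·───██····
·─▣─██──··
·───██──··
·────▲──··
·───██──··
·───██──··
··········
··········

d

··········
··········
───██·····
─▣─██───··
───██───··
─────▲──··
───██───··
───██──▢··
··········
··········

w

··········
··········
··········
───█████··
─▣─██───··
───██▲──··
────────··
───██───··
───██──▢··
··········

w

··········
··········
··········
···█████··
───█████··
─▣─██▲──··
───██───··
────────··
───██───··
───██──▢··

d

··········
··········
··········
··██████··
──██████··
▣─██─▲─█··
──██───█··
────────··
──██───···
──██──▢···

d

··········
··········
··········
·██████─··
─██████─··
─██──▲█─··
─██───██··
────────··
─██───····
─██──▢····

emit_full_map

···██████─
───██████─
─▣─██──▲█─
───██───██
──────────
───██───··
───██──▢··

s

··········
··········
·██████─··
─██████─··
─██───█─··
─██──▲██··
────────··
─██───██··
─██──▢····
··········

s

··········
·██████─··
─██████─··
─██───█─··
─██───██··
─────▲──··
─██───██··
─██──▢██··
··········
··········

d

··········
██████─···
██████─···
██───█──··
██───███··
─────▲──··
██───███··
██──▢███··
··········
··········

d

··········
█████─····
█████─····
█───█───··
█───████··
─────▲──··
█───████··
█──▢████··
··········
··········

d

··········
████─·····
████─·····
───█────··
───████─··
─────▲──··
───█████··
──▢█████··
··········
··········

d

··········
███─······
███─······
──█─────··
──████─█··
─────▲─█··
──██████··
─▢██████··
··········
··········

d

··········
██─·······
██─·······
─█──────··
─████─██··
─────▲██··
─██████─··
▢██████─··
··········
··········

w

··········
··········
██─·······
██──────··
─█──────··
─████▲██··
──────██··
─██████─··
▢██████─··
··········

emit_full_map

···██████─·····
───██████──────
─▣─██───█──────
───██───████▲██
─────────────██
───██───██████─
───██──▢██████─

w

··········
··········
··········
██──────··
██──────··
─█───▲──··
─████─██··
──────██··
─██████─··
▢██████─··

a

··········
··········
··········
███──────·
███──────·
──█──▲───·
──████─██·
───────██·
──██████─·
─▢██████─·

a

··········
··········
··········
████──────
████──────
───█─▲────
───████─██
────────██
───██████─
──▢██████─

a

··········
··········
··········
█████─────
█████─────
█───█▲────
█───████─█
─────────█
█───██████
█──▢██████

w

··········
··········
··········
···██───··
█████─────
█████▲────
█───█─────
█───████─█
─────────█
█───██████

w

··········
··········
··········
···██───··
···██───··
█████▲────
█████─────
█───█─────
█───████─█
─────────█

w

··········
··········
··········
···█████··
···██───··
···██▲──··
█████─────
█████─────
█───█─────
█───████─█

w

··········
··········
··········
···█████··
···█████··
···██▲──··
···██───··
█████─────
█████─────
█───█─────

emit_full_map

·······█████···
·······█████···
·······██▲──···
·······██───···
···██████──────
───██████──────
─▣─██───█──────
───██───████─██
─────────────██
───██───██████─
───██──▢██████─

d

··········
··········
··········
··██████··
··██████··
··██─▲──··
··██────··
████──────
████──────
───█──────

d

··········
··········
··········
·███████··
·███████··
·██──▲──··
·██─────··
███──────·
███──────·
──█──────·

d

··········
··········
··········
████████··
████████··
██───▲──··
██──────··
██──────··
██──────··
─█──────··

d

··········
··········
··········
████████··
████████··
█────▲─█··
█──────█··
█──────█··
█──────···
█──────···

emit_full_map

·······█████████
·······█████████
·······██────▲─█
·······██──────█
···██████──────█
───██████──────·
─▣─██───█──────·
───██───████─██·
─────────────██·
───██───██████─·
───██──▢██████─·

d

··········
··········
··········
████████··
████████··
─────▲██··
──────██··
──────██··
──────····
──────····

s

··········
··········
████████··
████████··
──────██··
─────▲██··
──────██··
──────██··
──────····
███─██····

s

··········
████████··
████████··
──────██··
──────██··
─────▲██··
──────██··
──────██··
███─██····
────██····

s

████████··
████████··
──────██··
──────██··
──────██··
─────▲██··
──────██··
███─████··
────██····
█████─····

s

████████··
──────██··
──────██··
──────██··
──────██··
─────▲██··
███─████··
────████··
█████─····
█████─····

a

█████████·
█──────██·
█──────██·
█──────██·
█──────██·
█────▲─██·
████─████·
─────████·
██████─···
██████─···

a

██████████
██──────██
██──────██
██──────██
██──────██
─█───▲──██
─████─████
──────████
─██████─··
▢██████─··

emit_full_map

·······██████████
·······██████████
·······██──────██
·······██──────██
···██████──────██
───██████──────██
─▣─██───█───▲──██
───██───████─████
─────────────████
───██───██████─··
───██──▢██████─··


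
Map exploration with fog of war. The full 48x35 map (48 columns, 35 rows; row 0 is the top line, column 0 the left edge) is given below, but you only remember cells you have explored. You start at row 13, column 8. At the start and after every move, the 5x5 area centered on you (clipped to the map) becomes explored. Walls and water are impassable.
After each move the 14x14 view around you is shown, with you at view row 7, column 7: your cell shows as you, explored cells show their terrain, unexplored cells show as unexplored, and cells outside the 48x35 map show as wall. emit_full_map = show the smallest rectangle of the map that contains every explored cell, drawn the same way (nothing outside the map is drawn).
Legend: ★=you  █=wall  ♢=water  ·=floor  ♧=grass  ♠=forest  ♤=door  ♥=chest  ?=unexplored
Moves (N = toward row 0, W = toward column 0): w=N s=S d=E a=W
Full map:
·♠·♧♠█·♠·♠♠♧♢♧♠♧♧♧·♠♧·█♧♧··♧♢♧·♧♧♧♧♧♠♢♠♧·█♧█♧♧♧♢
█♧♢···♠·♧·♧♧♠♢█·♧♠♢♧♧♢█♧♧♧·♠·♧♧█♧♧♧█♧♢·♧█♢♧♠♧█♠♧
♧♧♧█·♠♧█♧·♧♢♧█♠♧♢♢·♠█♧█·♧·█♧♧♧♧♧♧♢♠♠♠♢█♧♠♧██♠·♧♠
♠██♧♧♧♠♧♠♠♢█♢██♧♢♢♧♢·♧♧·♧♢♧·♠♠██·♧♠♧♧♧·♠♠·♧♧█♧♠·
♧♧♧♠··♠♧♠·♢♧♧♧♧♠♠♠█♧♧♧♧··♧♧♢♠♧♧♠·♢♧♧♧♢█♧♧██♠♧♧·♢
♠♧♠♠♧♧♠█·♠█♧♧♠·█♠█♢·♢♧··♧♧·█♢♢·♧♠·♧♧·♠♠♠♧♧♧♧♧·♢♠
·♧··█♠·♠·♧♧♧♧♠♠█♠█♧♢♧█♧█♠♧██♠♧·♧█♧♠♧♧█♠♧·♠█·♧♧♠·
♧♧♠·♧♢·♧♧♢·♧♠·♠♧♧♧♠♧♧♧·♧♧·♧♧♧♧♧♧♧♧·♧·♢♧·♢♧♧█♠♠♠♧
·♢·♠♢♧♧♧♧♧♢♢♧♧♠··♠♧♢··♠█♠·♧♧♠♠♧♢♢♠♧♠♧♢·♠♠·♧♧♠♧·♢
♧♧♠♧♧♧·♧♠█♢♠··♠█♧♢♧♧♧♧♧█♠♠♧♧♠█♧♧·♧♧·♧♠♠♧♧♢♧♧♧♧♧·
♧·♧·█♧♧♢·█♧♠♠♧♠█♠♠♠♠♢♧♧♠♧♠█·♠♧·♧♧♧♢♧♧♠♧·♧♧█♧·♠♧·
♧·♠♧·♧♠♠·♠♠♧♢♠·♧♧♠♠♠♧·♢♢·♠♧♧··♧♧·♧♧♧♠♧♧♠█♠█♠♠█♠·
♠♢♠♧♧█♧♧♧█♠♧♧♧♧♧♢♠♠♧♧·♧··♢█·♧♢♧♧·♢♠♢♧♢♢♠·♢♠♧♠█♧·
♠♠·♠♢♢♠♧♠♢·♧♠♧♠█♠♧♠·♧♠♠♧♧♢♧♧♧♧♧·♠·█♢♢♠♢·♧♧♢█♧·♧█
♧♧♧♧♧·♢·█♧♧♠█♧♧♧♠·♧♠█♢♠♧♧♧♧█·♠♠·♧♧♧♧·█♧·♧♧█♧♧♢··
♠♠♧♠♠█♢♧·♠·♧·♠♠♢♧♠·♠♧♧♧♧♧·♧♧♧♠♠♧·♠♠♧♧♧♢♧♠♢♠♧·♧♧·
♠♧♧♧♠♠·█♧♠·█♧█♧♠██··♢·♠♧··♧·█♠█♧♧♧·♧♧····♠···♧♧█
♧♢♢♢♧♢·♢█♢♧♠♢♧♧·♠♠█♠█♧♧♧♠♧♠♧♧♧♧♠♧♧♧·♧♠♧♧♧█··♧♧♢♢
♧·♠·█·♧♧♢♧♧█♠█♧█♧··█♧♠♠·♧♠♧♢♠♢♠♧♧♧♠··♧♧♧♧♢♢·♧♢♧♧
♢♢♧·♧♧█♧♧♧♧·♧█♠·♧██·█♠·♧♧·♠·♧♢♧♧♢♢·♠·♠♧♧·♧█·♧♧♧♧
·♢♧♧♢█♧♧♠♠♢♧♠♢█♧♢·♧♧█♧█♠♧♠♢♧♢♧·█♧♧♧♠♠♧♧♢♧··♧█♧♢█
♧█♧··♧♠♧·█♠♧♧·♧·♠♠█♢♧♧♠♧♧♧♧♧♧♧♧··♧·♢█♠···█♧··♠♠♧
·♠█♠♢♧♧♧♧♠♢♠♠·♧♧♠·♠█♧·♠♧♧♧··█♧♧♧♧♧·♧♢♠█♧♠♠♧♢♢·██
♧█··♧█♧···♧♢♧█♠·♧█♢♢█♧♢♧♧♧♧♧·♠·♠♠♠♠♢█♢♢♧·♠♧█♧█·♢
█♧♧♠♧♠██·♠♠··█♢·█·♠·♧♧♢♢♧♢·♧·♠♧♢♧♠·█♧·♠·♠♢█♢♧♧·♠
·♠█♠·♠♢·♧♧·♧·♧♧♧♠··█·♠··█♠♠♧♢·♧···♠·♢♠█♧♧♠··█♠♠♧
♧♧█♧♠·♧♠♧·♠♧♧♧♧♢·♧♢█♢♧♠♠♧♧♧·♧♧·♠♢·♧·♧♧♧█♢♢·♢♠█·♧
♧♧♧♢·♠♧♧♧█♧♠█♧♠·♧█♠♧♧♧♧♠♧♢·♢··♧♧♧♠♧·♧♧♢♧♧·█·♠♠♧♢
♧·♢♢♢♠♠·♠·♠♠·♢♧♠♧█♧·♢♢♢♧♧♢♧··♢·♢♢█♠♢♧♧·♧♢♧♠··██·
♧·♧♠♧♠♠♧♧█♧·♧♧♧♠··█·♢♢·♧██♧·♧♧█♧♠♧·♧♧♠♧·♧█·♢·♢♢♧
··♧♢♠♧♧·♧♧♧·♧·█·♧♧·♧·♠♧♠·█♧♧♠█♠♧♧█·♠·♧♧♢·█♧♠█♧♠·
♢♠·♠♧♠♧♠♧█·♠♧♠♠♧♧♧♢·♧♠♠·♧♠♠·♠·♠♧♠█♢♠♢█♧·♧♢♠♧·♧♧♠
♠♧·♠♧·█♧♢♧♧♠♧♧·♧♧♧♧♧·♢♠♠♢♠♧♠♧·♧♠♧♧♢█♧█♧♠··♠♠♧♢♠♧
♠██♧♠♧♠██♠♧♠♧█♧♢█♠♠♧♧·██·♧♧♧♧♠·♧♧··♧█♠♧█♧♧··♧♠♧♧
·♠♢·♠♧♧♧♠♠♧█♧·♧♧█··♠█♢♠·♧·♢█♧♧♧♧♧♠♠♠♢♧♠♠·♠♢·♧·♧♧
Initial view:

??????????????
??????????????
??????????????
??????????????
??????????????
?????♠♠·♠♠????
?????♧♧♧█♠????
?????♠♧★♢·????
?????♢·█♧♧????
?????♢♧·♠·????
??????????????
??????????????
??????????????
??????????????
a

??????????????
??????????????
??????????????
??????????????
??????????????
?????♧♠♠·♠♠???
?????█♧♧♧█♠???
?????♢♠★♠♢·???
?????·♢·█♧♧???
?????█♢♧·♠·???
??????????????
??????????????
??????????????
??????????????

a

█?????????????
█?????????????
█?????????????
█?????????????
█?????????????
█????·♧♠♠·♠♠??
█????♧█♧♧♧█♠??
█????♢♢★♧♠♢·??
█????♧·♢·█♧♧??
█????♠█♢♧·♠·??
█?????????????
█?????????????
█?????????????
█?????????????

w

█?????????????
█?????????????
█?????????????
█?????????????
█?????????????
█????█♧♧♢·????
█????·♧♠♠·♠♠??
█????♧█★♧♧█♠??
█????♢♢♠♧♠♢·??
█????♧·♢·█♧♧??
█????♠█♢♧·♠·??
█?????????????
█?????????????
█?????????????

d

??????????????
??????????????
??????????????
??????????????
??????????????
????█♧♧♢·█????
????·♧♠♠·♠♠???
????♧█♧★♧█♠???
????♢♢♠♧♠♢·???
????♧·♢·█♧♧???
????♠█♢♧·♠·???
??????????????
??????????????
??????????????

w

??????????????
??????????????
??????????????
??????????????
??????????????
?????♧·♧♠█????
????█♧♧♢·█????
????·♧♠★·♠♠???
????♧█♧♧♧█♠???
????♢♢♠♧♠♢·???
????♧·♢·█♧♧???
????♠█♢♧·♠·???
??????????????
??????????????

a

█?????????????
█?????????????
█?????????????
█?????????????
█?????????????
█????♧♧·♧♠█???
█????█♧♧♢·█???
█????·♧★♠·♠♠??
█????♧█♧♧♧█♠??
█????♢♢♠♧♠♢·??
█????♧·♢·█♧♧??
█????♠█♢♧·♠·??
█?????????????
█?????????????

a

██????????????
██????????????
██????????????
██????????????
██????????????
██???♧♧♧·♧♠█??
██???·█♧♧♢·█??
██???♧·★♠♠·♠♠?
██???♧♧█♧♧♧█♠?
██???♠♢♢♠♧♠♢·?
██????♧·♢·█♧♧?
██????♠█♢♧·♠·?
██????????????
██????????????

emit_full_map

♧♧♧·♧♠█?
·█♧♧♢·█?
♧·★♠♠·♠♠
♧♧█♧♧♧█♠
♠♢♢♠♧♠♢·
?♧·♢·█♧♧
?♠█♢♧·♠·

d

█?????????????
█?????????????
█?????????????
█?????????????
█?????????????
█???♧♧♧·♧♠█???
█???·█♧♧♢·█???
█???♧·♧★♠·♠♠??
█???♧♧█♧♧♧█♠??
█???♠♢♢♠♧♠♢·??
█????♧·♢·█♧♧??
█????♠█♢♧·♠·??
█?????????????
█?????????????

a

██????????????
██????????????
██????????????
██????????????
██????????????
██???♧♧♧·♧♠█??
██???·█♧♧♢·█??
██???♧·★♠♠·♠♠?
██???♧♧█♧♧♧█♠?
██???♠♢♢♠♧♠♢·?
██????♧·♢·█♧♧?
██????♠█♢♧·♠·?
██????????????
██????????????

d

█?????????????
█?????????????
█?????????????
█?????????????
█?????????????
█???♧♧♧·♧♠█???
█???·█♧♧♢·█???
█???♧·♧★♠·♠♠??
█???♧♧█♧♧♧█♠??
█???♠♢♢♠♧♠♢·??
█????♧·♢·█♧♧??
█????♠█♢♧·♠·??
█?????????????
█?????????????


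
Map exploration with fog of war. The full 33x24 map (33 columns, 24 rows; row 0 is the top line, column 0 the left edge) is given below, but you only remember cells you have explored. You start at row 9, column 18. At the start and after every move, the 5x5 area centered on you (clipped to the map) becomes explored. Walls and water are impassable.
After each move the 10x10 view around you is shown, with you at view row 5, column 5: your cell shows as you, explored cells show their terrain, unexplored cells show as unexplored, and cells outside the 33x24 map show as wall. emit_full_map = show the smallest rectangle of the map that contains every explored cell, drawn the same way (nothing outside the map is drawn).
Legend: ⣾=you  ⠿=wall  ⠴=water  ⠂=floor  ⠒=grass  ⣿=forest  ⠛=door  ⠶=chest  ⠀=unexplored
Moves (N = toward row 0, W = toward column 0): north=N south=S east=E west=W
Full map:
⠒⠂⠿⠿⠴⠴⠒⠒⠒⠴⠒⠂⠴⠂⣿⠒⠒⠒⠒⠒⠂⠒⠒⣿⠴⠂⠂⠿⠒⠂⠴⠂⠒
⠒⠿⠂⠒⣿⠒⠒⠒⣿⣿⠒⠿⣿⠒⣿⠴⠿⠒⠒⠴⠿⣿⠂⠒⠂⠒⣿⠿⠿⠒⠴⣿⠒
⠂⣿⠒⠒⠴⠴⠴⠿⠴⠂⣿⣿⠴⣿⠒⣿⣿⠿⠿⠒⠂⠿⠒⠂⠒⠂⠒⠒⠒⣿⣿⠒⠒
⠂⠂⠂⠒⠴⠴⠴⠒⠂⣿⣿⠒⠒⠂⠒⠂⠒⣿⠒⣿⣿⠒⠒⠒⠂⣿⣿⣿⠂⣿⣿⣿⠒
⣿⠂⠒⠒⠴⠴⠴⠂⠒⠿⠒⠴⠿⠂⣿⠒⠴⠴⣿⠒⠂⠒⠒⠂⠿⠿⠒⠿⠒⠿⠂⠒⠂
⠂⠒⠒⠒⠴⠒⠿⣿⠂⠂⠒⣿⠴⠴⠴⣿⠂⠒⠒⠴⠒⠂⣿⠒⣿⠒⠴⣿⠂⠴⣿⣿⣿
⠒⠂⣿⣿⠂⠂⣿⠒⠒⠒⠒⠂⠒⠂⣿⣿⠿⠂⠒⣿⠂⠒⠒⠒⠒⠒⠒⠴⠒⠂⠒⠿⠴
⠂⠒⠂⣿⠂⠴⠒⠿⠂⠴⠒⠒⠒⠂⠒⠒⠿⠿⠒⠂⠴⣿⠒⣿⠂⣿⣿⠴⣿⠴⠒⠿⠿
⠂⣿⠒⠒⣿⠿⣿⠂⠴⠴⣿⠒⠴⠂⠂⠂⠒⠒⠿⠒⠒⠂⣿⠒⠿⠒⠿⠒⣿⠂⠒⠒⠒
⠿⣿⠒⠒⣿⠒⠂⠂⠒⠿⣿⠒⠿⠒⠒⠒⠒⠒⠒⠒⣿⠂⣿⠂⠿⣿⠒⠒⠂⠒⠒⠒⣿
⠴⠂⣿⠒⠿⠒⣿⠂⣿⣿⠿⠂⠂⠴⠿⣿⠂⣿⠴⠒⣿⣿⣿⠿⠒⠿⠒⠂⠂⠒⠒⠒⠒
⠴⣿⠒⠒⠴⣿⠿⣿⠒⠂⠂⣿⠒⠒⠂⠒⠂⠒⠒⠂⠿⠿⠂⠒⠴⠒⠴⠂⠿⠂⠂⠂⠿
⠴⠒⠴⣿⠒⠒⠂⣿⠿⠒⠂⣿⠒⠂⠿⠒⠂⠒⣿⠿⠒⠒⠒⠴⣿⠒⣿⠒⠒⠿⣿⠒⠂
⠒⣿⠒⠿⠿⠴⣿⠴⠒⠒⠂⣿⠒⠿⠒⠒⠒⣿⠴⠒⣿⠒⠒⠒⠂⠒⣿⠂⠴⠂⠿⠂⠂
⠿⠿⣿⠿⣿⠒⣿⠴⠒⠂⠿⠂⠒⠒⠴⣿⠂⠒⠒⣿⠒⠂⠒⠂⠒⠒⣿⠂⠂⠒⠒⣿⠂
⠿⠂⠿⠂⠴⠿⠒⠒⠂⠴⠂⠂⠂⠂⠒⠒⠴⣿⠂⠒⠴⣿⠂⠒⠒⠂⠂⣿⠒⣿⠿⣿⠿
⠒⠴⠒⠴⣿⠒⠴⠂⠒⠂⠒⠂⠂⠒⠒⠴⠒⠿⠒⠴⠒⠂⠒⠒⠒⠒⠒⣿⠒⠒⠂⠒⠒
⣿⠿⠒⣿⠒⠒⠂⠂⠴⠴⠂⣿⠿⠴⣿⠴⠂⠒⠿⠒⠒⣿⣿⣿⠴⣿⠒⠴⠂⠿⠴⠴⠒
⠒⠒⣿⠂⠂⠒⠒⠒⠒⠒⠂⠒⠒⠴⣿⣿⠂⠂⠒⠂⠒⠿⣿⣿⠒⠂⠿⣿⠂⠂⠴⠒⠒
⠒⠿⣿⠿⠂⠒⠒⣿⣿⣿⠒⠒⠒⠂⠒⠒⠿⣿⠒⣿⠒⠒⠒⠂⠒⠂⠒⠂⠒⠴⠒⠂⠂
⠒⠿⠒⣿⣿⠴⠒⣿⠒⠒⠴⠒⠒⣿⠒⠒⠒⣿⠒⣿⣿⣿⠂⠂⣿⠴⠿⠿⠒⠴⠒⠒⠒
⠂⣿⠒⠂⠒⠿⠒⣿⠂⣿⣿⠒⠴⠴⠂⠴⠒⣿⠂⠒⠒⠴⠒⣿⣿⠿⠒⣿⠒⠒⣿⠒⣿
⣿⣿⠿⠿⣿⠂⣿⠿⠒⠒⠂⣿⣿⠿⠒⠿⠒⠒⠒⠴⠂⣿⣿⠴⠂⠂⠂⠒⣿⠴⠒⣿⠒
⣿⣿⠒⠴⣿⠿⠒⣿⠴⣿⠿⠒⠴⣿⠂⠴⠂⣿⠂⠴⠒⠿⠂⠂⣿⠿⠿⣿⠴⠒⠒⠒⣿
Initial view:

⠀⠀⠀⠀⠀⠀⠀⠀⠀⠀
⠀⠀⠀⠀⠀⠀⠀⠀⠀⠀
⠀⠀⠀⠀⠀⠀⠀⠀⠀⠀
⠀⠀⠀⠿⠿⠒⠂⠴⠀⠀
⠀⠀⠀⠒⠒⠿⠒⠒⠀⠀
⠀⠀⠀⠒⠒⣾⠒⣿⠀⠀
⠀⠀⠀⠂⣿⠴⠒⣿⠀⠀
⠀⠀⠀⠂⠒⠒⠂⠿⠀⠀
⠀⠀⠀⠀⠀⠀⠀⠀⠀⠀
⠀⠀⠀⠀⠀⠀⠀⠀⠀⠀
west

⠀⠀⠀⠀⠀⠀⠀⠀⠀⠀
⠀⠀⠀⠀⠀⠀⠀⠀⠀⠀
⠀⠀⠀⠀⠀⠀⠀⠀⠀⠀
⠀⠀⠀⠒⠿⠿⠒⠂⠴⠀
⠀⠀⠀⠂⠒⠒⠿⠒⠒⠀
⠀⠀⠀⠒⠒⣾⠒⠒⣿⠀
⠀⠀⠀⣿⠂⣿⠴⠒⣿⠀
⠀⠀⠀⠒⠂⠒⠒⠂⠿⠀
⠀⠀⠀⠀⠀⠀⠀⠀⠀⠀
⠀⠀⠀⠀⠀⠀⠀⠀⠀⠀

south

⠀⠀⠀⠀⠀⠀⠀⠀⠀⠀
⠀⠀⠀⠀⠀⠀⠀⠀⠀⠀
⠀⠀⠀⠒⠿⠿⠒⠂⠴⠀
⠀⠀⠀⠂⠒⠒⠿⠒⠒⠀
⠀⠀⠀⠒⠒⠒⠒⠒⣿⠀
⠀⠀⠀⣿⠂⣾⠴⠒⣿⠀
⠀⠀⠀⠒⠂⠒⠒⠂⠿⠀
⠀⠀⠀⠒⠂⠒⣿⠿⠀⠀
⠀⠀⠀⠀⠀⠀⠀⠀⠀⠀
⠀⠀⠀⠀⠀⠀⠀⠀⠀⠀

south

⠀⠀⠀⠀⠀⠀⠀⠀⠀⠀
⠀⠀⠀⠒⠿⠿⠒⠂⠴⠀
⠀⠀⠀⠂⠒⠒⠿⠒⠒⠀
⠀⠀⠀⠒⠒⠒⠒⠒⣿⠀
⠀⠀⠀⣿⠂⣿⠴⠒⣿⠀
⠀⠀⠀⠒⠂⣾⠒⠂⠿⠀
⠀⠀⠀⠒⠂⠒⣿⠿⠀⠀
⠀⠀⠀⠒⠒⣿⠴⠒⠀⠀
⠀⠀⠀⠀⠀⠀⠀⠀⠀⠀
⠀⠀⠀⠀⠀⠀⠀⠀⠀⠀

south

⠀⠀⠀⠒⠿⠿⠒⠂⠴⠀
⠀⠀⠀⠂⠒⠒⠿⠒⠒⠀
⠀⠀⠀⠒⠒⠒⠒⠒⣿⠀
⠀⠀⠀⣿⠂⣿⠴⠒⣿⠀
⠀⠀⠀⠒⠂⠒⠒⠂⠿⠀
⠀⠀⠀⠒⠂⣾⣿⠿⠀⠀
⠀⠀⠀⠒⠒⣿⠴⠒⠀⠀
⠀⠀⠀⣿⠂⠒⠒⣿⠀⠀
⠀⠀⠀⠀⠀⠀⠀⠀⠀⠀
⠀⠀⠀⠀⠀⠀⠀⠀⠀⠀

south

⠀⠀⠀⠂⠒⠒⠿⠒⠒⠀
⠀⠀⠀⠒⠒⠒⠒⠒⣿⠀
⠀⠀⠀⣿⠂⣿⠴⠒⣿⠀
⠀⠀⠀⠒⠂⠒⠒⠂⠿⠀
⠀⠀⠀⠒⠂⠒⣿⠿⠀⠀
⠀⠀⠀⠒⠒⣾⠴⠒⠀⠀
⠀⠀⠀⣿⠂⠒⠒⣿⠀⠀
⠀⠀⠀⠒⠴⣿⠂⠒⠀⠀
⠀⠀⠀⠀⠀⠀⠀⠀⠀⠀
⠀⠀⠀⠀⠀⠀⠀⠀⠀⠀

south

⠀⠀⠀⠒⠒⠒⠒⠒⣿⠀
⠀⠀⠀⣿⠂⣿⠴⠒⣿⠀
⠀⠀⠀⠒⠂⠒⠒⠂⠿⠀
⠀⠀⠀⠒⠂⠒⣿⠿⠀⠀
⠀⠀⠀⠒⠒⣿⠴⠒⠀⠀
⠀⠀⠀⣿⠂⣾⠒⣿⠀⠀
⠀⠀⠀⠒⠴⣿⠂⠒⠀⠀
⠀⠀⠀⠴⠒⠿⠒⠴⠀⠀
⠀⠀⠀⠀⠀⠀⠀⠀⠀⠀
⠀⠀⠀⠀⠀⠀⠀⠀⠀⠀

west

⠀⠀⠀⠀⠒⠒⠒⠒⠒⣿
⠀⠀⠀⠀⣿⠂⣿⠴⠒⣿
⠀⠀⠀⠀⠒⠂⠒⠒⠂⠿
⠀⠀⠀⠿⠒⠂⠒⣿⠿⠀
⠀⠀⠀⠒⠒⠒⣿⠴⠒⠀
⠀⠀⠀⠴⣿⣾⠒⠒⣿⠀
⠀⠀⠀⠒⠒⠴⣿⠂⠒⠀
⠀⠀⠀⠒⠴⠒⠿⠒⠴⠀
⠀⠀⠀⠀⠀⠀⠀⠀⠀⠀
⠀⠀⠀⠀⠀⠀⠀⠀⠀⠀

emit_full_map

⠀⠒⠿⠿⠒⠂⠴
⠀⠂⠒⠒⠿⠒⠒
⠀⠒⠒⠒⠒⠒⣿
⠀⣿⠂⣿⠴⠒⣿
⠀⠒⠂⠒⠒⠂⠿
⠿⠒⠂⠒⣿⠿⠀
⠒⠒⠒⣿⠴⠒⠀
⠴⣿⣾⠒⠒⣿⠀
⠒⠒⠴⣿⠂⠒⠀
⠒⠴⠒⠿⠒⠴⠀

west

⠀⠀⠀⠀⠀⠒⠒⠒⠒⠒
⠀⠀⠀⠀⠀⣿⠂⣿⠴⠒
⠀⠀⠀⠀⠀⠒⠂⠒⠒⠂
⠀⠀⠀⠂⠿⠒⠂⠒⣿⠿
⠀⠀⠀⠿⠒⠒⠒⣿⠴⠒
⠀⠀⠀⠒⠴⣾⠂⠒⠒⣿
⠀⠀⠀⠂⠒⠒⠴⣿⠂⠒
⠀⠀⠀⠒⠒⠴⠒⠿⠒⠴
⠀⠀⠀⠀⠀⠀⠀⠀⠀⠀
⠀⠀⠀⠀⠀⠀⠀⠀⠀⠀

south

⠀⠀⠀⠀⠀⣿⠂⣿⠴⠒
⠀⠀⠀⠀⠀⠒⠂⠒⠒⠂
⠀⠀⠀⠂⠿⠒⠂⠒⣿⠿
⠀⠀⠀⠿⠒⠒⠒⣿⠴⠒
⠀⠀⠀⠒⠴⣿⠂⠒⠒⣿
⠀⠀⠀⠂⠒⣾⠴⣿⠂⠒
⠀⠀⠀⠒⠒⠴⠒⠿⠒⠴
⠀⠀⠀⠴⣿⠴⠂⠒⠀⠀
⠀⠀⠀⠀⠀⠀⠀⠀⠀⠀
⠀⠀⠀⠀⠀⠀⠀⠀⠀⠀

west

⠀⠀⠀⠀⠀⠀⣿⠂⣿⠴
⠀⠀⠀⠀⠀⠀⠒⠂⠒⠒
⠀⠀⠀⠀⠂⠿⠒⠂⠒⣿
⠀⠀⠀⠒⠿⠒⠒⠒⣿⠴
⠀⠀⠀⠒⠒⠴⣿⠂⠒⠒
⠀⠀⠀⠂⠂⣾⠒⠴⣿⠂
⠀⠀⠀⠂⠒⠒⠴⠒⠿⠒
⠀⠀⠀⠿⠴⣿⠴⠂⠒⠀
⠀⠀⠀⠀⠀⠀⠀⠀⠀⠀
⠀⠀⠀⠀⠀⠀⠀⠀⠀⠀

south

⠀⠀⠀⠀⠀⠀⠒⠂⠒⠒
⠀⠀⠀⠀⠂⠿⠒⠂⠒⣿
⠀⠀⠀⠒⠿⠒⠒⠒⣿⠴
⠀⠀⠀⠒⠒⠴⣿⠂⠒⠒
⠀⠀⠀⠂⠂⠒⠒⠴⣿⠂
⠀⠀⠀⠂⠒⣾⠴⠒⠿⠒
⠀⠀⠀⠿⠴⣿⠴⠂⠒⠀
⠀⠀⠀⠒⠴⣿⣿⠂⠀⠀
⠀⠀⠀⠀⠀⠀⠀⠀⠀⠀
⠀⠀⠀⠀⠀⠀⠀⠀⠀⠀

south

⠀⠀⠀⠀⠂⠿⠒⠂⠒⣿
⠀⠀⠀⠒⠿⠒⠒⠒⣿⠴
⠀⠀⠀⠒⠒⠴⣿⠂⠒⠒
⠀⠀⠀⠂⠂⠒⠒⠴⣿⠂
⠀⠀⠀⠂⠒⠒⠴⠒⠿⠒
⠀⠀⠀⠿⠴⣾⠴⠂⠒⠀
⠀⠀⠀⠒⠴⣿⣿⠂⠀⠀
⠀⠀⠀⠒⠂⠒⠒⠿⠀⠀
⠀⠀⠀⠀⠀⠀⠀⠀⠀⠀
⠀⠀⠀⠀⠀⠀⠀⠀⠀⠀

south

⠀⠀⠀⠒⠿⠒⠒⠒⣿⠴
⠀⠀⠀⠒⠒⠴⣿⠂⠒⠒
⠀⠀⠀⠂⠂⠒⠒⠴⣿⠂
⠀⠀⠀⠂⠒⠒⠴⠒⠿⠒
⠀⠀⠀⠿⠴⣿⠴⠂⠒⠀
⠀⠀⠀⠒⠴⣾⣿⠂⠀⠀
⠀⠀⠀⠒⠂⠒⠒⠿⠀⠀
⠀⠀⠀⠒⣿⠒⠒⠒⠀⠀
⠀⠀⠀⠀⠀⠀⠀⠀⠀⠀
⠀⠀⠀⠀⠀⠀⠀⠀⠀⠀

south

⠀⠀⠀⠒⠒⠴⣿⠂⠒⠒
⠀⠀⠀⠂⠂⠒⠒⠴⣿⠂
⠀⠀⠀⠂⠒⠒⠴⠒⠿⠒
⠀⠀⠀⠿⠴⣿⠴⠂⠒⠀
⠀⠀⠀⠒⠴⣿⣿⠂⠀⠀
⠀⠀⠀⠒⠂⣾⠒⠿⠀⠀
⠀⠀⠀⠒⣿⠒⠒⠒⠀⠀
⠀⠀⠀⠴⠴⠂⠴⠒⠀⠀
⠀⠀⠀⠀⠀⠀⠀⠀⠀⠀
⠀⠀⠀⠀⠀⠀⠀⠀⠀⠀

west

⠀⠀⠀⠀⠒⠒⠴⣿⠂⠒
⠀⠀⠀⠀⠂⠂⠒⠒⠴⣿
⠀⠀⠀⠀⠂⠒⠒⠴⠒⠿
⠀⠀⠀⣿⠿⠴⣿⠴⠂⠒
⠀⠀⠀⠒⠒⠴⣿⣿⠂⠀
⠀⠀⠀⠒⠒⣾⠒⠒⠿⠀
⠀⠀⠀⠒⠒⣿⠒⠒⠒⠀
⠀⠀⠀⠒⠴⠴⠂⠴⠒⠀
⠀⠀⠀⠀⠀⠀⠀⠀⠀⠀
⠀⠀⠀⠀⠀⠀⠀⠀⠀⠀

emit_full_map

⠀⠀⠀⠀⠒⠿⠿⠒⠂⠴
⠀⠀⠀⠀⠂⠒⠒⠿⠒⠒
⠀⠀⠀⠀⠒⠒⠒⠒⠒⣿
⠀⠀⠀⠀⣿⠂⣿⠴⠒⣿
⠀⠀⠀⠀⠒⠂⠒⠒⠂⠿
⠀⠀⠂⠿⠒⠂⠒⣿⠿⠀
⠀⠒⠿⠒⠒⠒⣿⠴⠒⠀
⠀⠒⠒⠴⣿⠂⠒⠒⣿⠀
⠀⠂⠂⠒⠒⠴⣿⠂⠒⠀
⠀⠂⠒⠒⠴⠒⠿⠒⠴⠀
⣿⠿⠴⣿⠴⠂⠒⠀⠀⠀
⠒⠒⠴⣿⣿⠂⠀⠀⠀⠀
⠒⠒⣾⠒⠒⠿⠀⠀⠀⠀
⠒⠒⣿⠒⠒⠒⠀⠀⠀⠀
⠒⠴⠴⠂⠴⠒⠀⠀⠀⠀

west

⠀⠀⠀⠀⠀⠒⠒⠴⣿⠂
⠀⠀⠀⠀⠀⠂⠂⠒⠒⠴
⠀⠀⠀⠀⠀⠂⠒⠒⠴⠒
⠀⠀⠀⠂⣿⠿⠴⣿⠴⠂
⠀⠀⠀⠂⠒⠒⠴⣿⣿⠂
⠀⠀⠀⠒⠒⣾⠂⠒⠒⠿
⠀⠀⠀⠴⠒⠒⣿⠒⠒⠒
⠀⠀⠀⣿⠒⠴⠴⠂⠴⠒
⠀⠀⠀⠀⠀⠀⠀⠀⠀⠀
⠀⠀⠀⠀⠀⠀⠀⠀⠀⠀

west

⠀⠀⠀⠀⠀⠀⠒⠒⠴⣿
⠀⠀⠀⠀⠀⠀⠂⠂⠒⠒
⠀⠀⠀⠀⠀⠀⠂⠒⠒⠴
⠀⠀⠀⠴⠂⣿⠿⠴⣿⠴
⠀⠀⠀⠒⠂⠒⠒⠴⣿⣿
⠀⠀⠀⣿⠒⣾⠒⠂⠒⠒
⠀⠀⠀⠒⠴⠒⠒⣿⠒⠒
⠀⠀⠀⣿⣿⠒⠴⠴⠂⠴
⠀⠀⠀⠀⠀⠀⠀⠀⠀⠀
⠀⠀⠀⠀⠀⠀⠀⠀⠀⠀

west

⠀⠀⠀⠀⠀⠀⠀⠒⠒⠴
⠀⠀⠀⠀⠀⠀⠀⠂⠂⠒
⠀⠀⠀⠀⠀⠀⠀⠂⠒⠒
⠀⠀⠀⠴⠴⠂⣿⠿⠴⣿
⠀⠀⠀⠒⠒⠂⠒⠒⠴⣿
⠀⠀⠀⣿⣿⣾⠒⠒⠂⠒
⠀⠀⠀⠒⠒⠴⠒⠒⣿⠒
⠀⠀⠀⠂⣿⣿⠒⠴⠴⠂
⠀⠀⠀⠀⠀⠀⠀⠀⠀⠀
⠀⠀⠀⠀⠀⠀⠀⠀⠀⠀

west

⠀⠀⠀⠀⠀⠀⠀⠀⠒⠒
⠀⠀⠀⠀⠀⠀⠀⠀⠂⠂
⠀⠀⠀⠀⠀⠀⠀⠀⠂⠒
⠀⠀⠀⠂⠴⠴⠂⣿⠿⠴
⠀⠀⠀⠒⠒⠒⠂⠒⠒⠴
⠀⠀⠀⣿⣿⣾⠒⠒⠒⠂
⠀⠀⠀⣿⠒⠒⠴⠒⠒⣿
⠀⠀⠀⣿⠂⣿⣿⠒⠴⠴
⠀⠀⠀⠀⠀⠀⠀⠀⠀⠀
⠀⠀⠀⠀⠀⠀⠀⠀⠀⠀

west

⠀⠀⠀⠀⠀⠀⠀⠀⠀⠒
⠀⠀⠀⠀⠀⠀⠀⠀⠀⠂
⠀⠀⠀⠀⠀⠀⠀⠀⠀⠂
⠀⠀⠀⠂⠂⠴⠴⠂⣿⠿
⠀⠀⠀⠒⠒⠒⠒⠂⠒⠒
⠀⠀⠀⠒⣿⣾⣿⠒⠒⠒
⠀⠀⠀⠒⣿⠒⠒⠴⠒⠒
⠀⠀⠀⠒⣿⠂⣿⣿⠒⠴
⠀⠀⠀⠀⠀⠀⠀⠀⠀⠀
⠀⠀⠀⠀⠀⠀⠀⠀⠀⠀

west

⠀⠀⠀⠀⠀⠀⠀⠀⠀⠀
⠀⠀⠀⠀⠀⠀⠀⠀⠀⠀
⠀⠀⠀⠀⠀⠀⠀⠀⠀⠀
⠀⠀⠀⠒⠂⠂⠴⠴⠂⣿
⠀⠀⠀⠒⠒⠒⠒⠒⠂⠒
⠀⠀⠀⠒⠒⣾⣿⣿⠒⠒
⠀⠀⠀⠴⠒⣿⠒⠒⠴⠒
⠀⠀⠀⠿⠒⣿⠂⣿⣿⠒
⠀⠀⠀⠀⠀⠀⠀⠀⠀⠀
⠀⠀⠀⠀⠀⠀⠀⠀⠀⠀

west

⠀⠀⠀⠀⠀⠀⠀⠀⠀⠀
⠀⠀⠀⠀⠀⠀⠀⠀⠀⠀
⠀⠀⠀⠀⠀⠀⠀⠀⠀⠀
⠀⠀⠀⠒⠒⠂⠂⠴⠴⠂
⠀⠀⠀⠂⠒⠒⠒⠒⠒⠂
⠀⠀⠀⠂⠒⣾⣿⣿⣿⠒
⠀⠀⠀⣿⠴⠒⣿⠒⠒⠴
⠀⠀⠀⠒⠿⠒⣿⠂⣿⣿
⠀⠀⠀⠀⠀⠀⠀⠀⠀⠀
⠀⠀⠀⠀⠀⠀⠀⠀⠀⠀

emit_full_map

⠀⠀⠀⠀⠀⠀⠀⠀⠀⠀⠀⠒⠿⠿⠒⠂⠴
⠀⠀⠀⠀⠀⠀⠀⠀⠀⠀⠀⠂⠒⠒⠿⠒⠒
⠀⠀⠀⠀⠀⠀⠀⠀⠀⠀⠀⠒⠒⠒⠒⠒⣿
⠀⠀⠀⠀⠀⠀⠀⠀⠀⠀⠀⣿⠂⣿⠴⠒⣿
⠀⠀⠀⠀⠀⠀⠀⠀⠀⠀⠀⠒⠂⠒⠒⠂⠿
⠀⠀⠀⠀⠀⠀⠀⠀⠀⠂⠿⠒⠂⠒⣿⠿⠀
⠀⠀⠀⠀⠀⠀⠀⠀⠒⠿⠒⠒⠒⣿⠴⠒⠀
⠀⠀⠀⠀⠀⠀⠀⠀⠒⠒⠴⣿⠂⠒⠒⣿⠀
⠀⠀⠀⠀⠀⠀⠀⠀⠂⠂⠒⠒⠴⣿⠂⠒⠀
⠀⠀⠀⠀⠀⠀⠀⠀⠂⠒⠒⠴⠒⠿⠒⠴⠀
⠒⠒⠂⠂⠴⠴⠂⣿⠿⠴⣿⠴⠂⠒⠀⠀⠀
⠂⠒⠒⠒⠒⠒⠂⠒⠒⠴⣿⣿⠂⠀⠀⠀⠀
⠂⠒⣾⣿⣿⣿⠒⠒⠒⠂⠒⠒⠿⠀⠀⠀⠀
⣿⠴⠒⣿⠒⠒⠴⠒⠒⣿⠒⠒⠒⠀⠀⠀⠀
⠒⠿⠒⣿⠂⣿⣿⠒⠴⠴⠂⠴⠒⠀⠀⠀⠀

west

⠀⠀⠀⠀⠀⠀⠀⠀⠀⠀
⠀⠀⠀⠀⠀⠀⠀⠀⠀⠀
⠀⠀⠀⠀⠀⠀⠀⠀⠀⠀
⠀⠀⠀⣿⠒⠒⠂⠂⠴⠴
⠀⠀⠀⠂⠂⠒⠒⠒⠒⠒
⠀⠀⠀⠿⠂⣾⠒⣿⣿⣿
⠀⠀⠀⣿⣿⠴⠒⣿⠒⠒
⠀⠀⠀⠂⠒⠿⠒⣿⠂⣿
⠀⠀⠀⠀⠀⠀⠀⠀⠀⠀
⠀⠀⠀⠀⠀⠀⠀⠀⠀⠀

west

⠿⠀⠀⠀⠀⠀⠀⠀⠀⠀
⠿⠀⠀⠀⠀⠀⠀⠀⠀⠀
⠿⠀⠀⠀⠀⠀⠀⠀⠀⠀
⠿⠀⠀⠒⣿⠒⠒⠂⠂⠴
⠿⠀⠀⣿⠂⠂⠒⠒⠒⠒
⠿⠀⠀⣿⠿⣾⠒⠒⣿⣿
⠿⠀⠀⠒⣿⣿⠴⠒⣿⠒
⠿⠀⠀⠒⠂⠒⠿⠒⣿⠂
⠿⠀⠀⠀⠀⠀⠀⠀⠀⠀
⠿⠀⠀⠀⠀⠀⠀⠀⠀⠀

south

⠿⠀⠀⠀⠀⠀⠀⠀⠀⠀
⠿⠀⠀⠀⠀⠀⠀⠀⠀⠀
⠿⠀⠀⠒⣿⠒⠒⠂⠂⠴
⠿⠀⠀⣿⠂⠂⠒⠒⠒⠒
⠿⠀⠀⣿⠿⠂⠒⠒⣿⣿
⠿⠀⠀⠒⣿⣾⠴⠒⣿⠒
⠿⠀⠀⠒⠂⠒⠿⠒⣿⠂
⠿⠀⠀⠿⠿⣿⠂⣿⠀⠀
⠿⠀⠀⠀⠀⠀⠀⠀⠀⠀
⠿⠿⠿⠿⠿⠿⠿⠿⠿⠿

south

⠿⠀⠀⠀⠀⠀⠀⠀⠀⠀
⠿⠀⠀⠒⣿⠒⠒⠂⠂⠴
⠿⠀⠀⣿⠂⠂⠒⠒⠒⠒
⠿⠀⠀⣿⠿⠂⠒⠒⣿⣿
⠿⠀⠀⠒⣿⣿⠴⠒⣿⠒
⠿⠀⠀⠒⠂⣾⠿⠒⣿⠂
⠿⠀⠀⠿⠿⣿⠂⣿⠀⠀
⠿⠀⠀⠒⠴⣿⠿⠒⠀⠀
⠿⠿⠿⠿⠿⠿⠿⠿⠿⠿
⠿⠿⠿⠿⠿⠿⠿⠿⠿⠿

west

⠿⠿⠀⠀⠀⠀⠀⠀⠀⠀
⠿⠿⠀⠀⠒⣿⠒⠒⠂⠂
⠿⠿⠀⠀⣿⠂⠂⠒⠒⠒
⠿⠿⠀⠿⣿⠿⠂⠒⠒⣿
⠿⠿⠀⠿⠒⣿⣿⠴⠒⣿
⠿⠿⠀⣿⠒⣾⠒⠿⠒⣿
⠿⠿⠀⣿⠿⠿⣿⠂⣿⠀
⠿⠿⠀⣿⠒⠴⣿⠿⠒⠀
⠿⠿⠿⠿⠿⠿⠿⠿⠿⠿
⠿⠿⠿⠿⠿⠿⠿⠿⠿⠿

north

⠿⠿⠀⠀⠀⠀⠀⠀⠀⠀
⠿⠿⠀⠀⠀⠀⠀⠀⠀⠀
⠿⠿⠀⠀⠒⣿⠒⠒⠂⠂
⠿⠿⠀⠒⣿⠂⠂⠒⠒⠒
⠿⠿⠀⠿⣿⠿⠂⠒⠒⣿
⠿⠿⠀⠿⠒⣾⣿⠴⠒⣿
⠿⠿⠀⣿⠒⠂⠒⠿⠒⣿
⠿⠿⠀⣿⠿⠿⣿⠂⣿⠀
⠿⠿⠀⣿⠒⠴⣿⠿⠒⠀
⠿⠿⠿⠿⠿⠿⠿⠿⠿⠿

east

⠿⠀⠀⠀⠀⠀⠀⠀⠀⠀
⠿⠀⠀⠀⠀⠀⠀⠀⠀⠀
⠿⠀⠀⠒⣿⠒⠒⠂⠂⠴
⠿⠀⠒⣿⠂⠂⠒⠒⠒⠒
⠿⠀⠿⣿⠿⠂⠒⠒⣿⣿
⠿⠀⠿⠒⣿⣾⠴⠒⣿⠒
⠿⠀⣿⠒⠂⠒⠿⠒⣿⠂
⠿⠀⣿⠿⠿⣿⠂⣿⠀⠀
⠿⠀⣿⠒⠴⣿⠿⠒⠀⠀
⠿⠿⠿⠿⠿⠿⠿⠿⠿⠿

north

⠿⠀⠀⠀⠀⠀⠀⠀⠀⠀
⠿⠀⠀⠀⠀⠀⠀⠀⠀⠀
⠿⠀⠀⠀⠀⠀⠀⠀⠀⠀
⠿⠀⠀⠒⣿⠒⠒⠂⠂⠴
⠿⠀⠒⣿⠂⠂⠒⠒⠒⠒
⠿⠀⠿⣿⠿⣾⠒⠒⣿⣿
⠿⠀⠿⠒⣿⣿⠴⠒⣿⠒
⠿⠀⣿⠒⠂⠒⠿⠒⣿⠂
⠿⠀⣿⠿⠿⣿⠂⣿⠀⠀
⠿⠀⣿⠒⠴⣿⠿⠒⠀⠀

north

⠿⠀⠀⠀⠀⠀⠀⠀⠀⠀
⠿⠀⠀⠀⠀⠀⠀⠀⠀⠀
⠿⠀⠀⠀⠀⠀⠀⠀⠀⠀
⠿⠀⠀⠒⠴⣿⠒⠴⠀⠀
⠿⠀⠀⠒⣿⠒⠒⠂⠂⠴
⠿⠀⠒⣿⠂⣾⠒⠒⠒⠒
⠿⠀⠿⣿⠿⠂⠒⠒⣿⣿
⠿⠀⠿⠒⣿⣿⠴⠒⣿⠒
⠿⠀⣿⠒⠂⠒⠿⠒⣿⠂
⠿⠀⣿⠿⠿⣿⠂⣿⠀⠀

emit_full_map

⠀⠀⠀⠀⠀⠀⠀⠀⠀⠀⠀⠀⠀⠀⠒⠿⠿⠒⠂⠴
⠀⠀⠀⠀⠀⠀⠀⠀⠀⠀⠀⠀⠀⠀⠂⠒⠒⠿⠒⠒
⠀⠀⠀⠀⠀⠀⠀⠀⠀⠀⠀⠀⠀⠀⠒⠒⠒⠒⠒⣿
⠀⠀⠀⠀⠀⠀⠀⠀⠀⠀⠀⠀⠀⠀⣿⠂⣿⠴⠒⣿
⠀⠀⠀⠀⠀⠀⠀⠀⠀⠀⠀⠀⠀⠀⠒⠂⠒⠒⠂⠿
⠀⠀⠀⠀⠀⠀⠀⠀⠀⠀⠀⠀⠂⠿⠒⠂⠒⣿⠿⠀
⠀⠀⠀⠀⠀⠀⠀⠀⠀⠀⠀⠒⠿⠒⠒⠒⣿⠴⠒⠀
⠀⠀⠀⠀⠀⠀⠀⠀⠀⠀⠀⠒⠒⠴⣿⠂⠒⠒⣿⠀
⠀⠀⠀⠀⠀⠀⠀⠀⠀⠀⠀⠂⠂⠒⠒⠴⣿⠂⠒⠀
⠀⠒⠴⣿⠒⠴⠀⠀⠀⠀⠀⠂⠒⠒⠴⠒⠿⠒⠴⠀
⠀⠒⣿⠒⠒⠂⠂⠴⠴⠂⣿⠿⠴⣿⠴⠂⠒⠀⠀⠀
⠒⣿⠂⣾⠒⠒⠒⠒⠒⠂⠒⠒⠴⣿⣿⠂⠀⠀⠀⠀
⠿⣿⠿⠂⠒⠒⣿⣿⣿⠒⠒⠒⠂⠒⠒⠿⠀⠀⠀⠀
⠿⠒⣿⣿⠴⠒⣿⠒⠒⠴⠒⠒⣿⠒⠒⠒⠀⠀⠀⠀
⣿⠒⠂⠒⠿⠒⣿⠂⣿⣿⠒⠴⠴⠂⠴⠒⠀⠀⠀⠀
⣿⠿⠿⣿⠂⣿⠀⠀⠀⠀⠀⠀⠀⠀⠀⠀⠀⠀⠀⠀
⣿⠒⠴⣿⠿⠒⠀⠀⠀⠀⠀⠀⠀⠀⠀⠀⠀⠀⠀⠀

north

⠿⠀⠀⠀⠀⠀⠀⠀⠀⠀
⠿⠀⠀⠀⠀⠀⠀⠀⠀⠀
⠿⠀⠀⠀⠀⠀⠀⠀⠀⠀
⠿⠀⠀⠿⠂⠴⠿⠒⠀⠀
⠿⠀⠀⠒⠴⣿⠒⠴⠀⠀
⠿⠀⠀⠒⣿⣾⠒⠂⠂⠴
⠿⠀⠒⣿⠂⠂⠒⠒⠒⠒
⠿⠀⠿⣿⠿⠂⠒⠒⣿⣿
⠿⠀⠿⠒⣿⣿⠴⠒⣿⠒
⠿⠀⣿⠒⠂⠒⠿⠒⣿⠂

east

⠀⠀⠀⠀⠀⠀⠀⠀⠀⠀
⠀⠀⠀⠀⠀⠀⠀⠀⠀⠀
⠀⠀⠀⠀⠀⠀⠀⠀⠀⠀
⠀⠀⠿⠂⠴⠿⠒⠒⠀⠀
⠀⠀⠒⠴⣿⠒⠴⠂⠀⠀
⠀⠀⠒⣿⠒⣾⠂⠂⠴⠴
⠀⠒⣿⠂⠂⠒⠒⠒⠒⠒
⠀⠿⣿⠿⠂⠒⠒⣿⣿⣿
⠀⠿⠒⣿⣿⠴⠒⣿⠒⠒
⠀⣿⠒⠂⠒⠿⠒⣿⠂⣿

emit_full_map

⠀⠀⠀⠀⠀⠀⠀⠀⠀⠀⠀⠀⠀⠀⠒⠿⠿⠒⠂⠴
⠀⠀⠀⠀⠀⠀⠀⠀⠀⠀⠀⠀⠀⠀⠂⠒⠒⠿⠒⠒
⠀⠀⠀⠀⠀⠀⠀⠀⠀⠀⠀⠀⠀⠀⠒⠒⠒⠒⠒⣿
⠀⠀⠀⠀⠀⠀⠀⠀⠀⠀⠀⠀⠀⠀⣿⠂⣿⠴⠒⣿
⠀⠀⠀⠀⠀⠀⠀⠀⠀⠀⠀⠀⠀⠀⠒⠂⠒⠒⠂⠿
⠀⠀⠀⠀⠀⠀⠀⠀⠀⠀⠀⠀⠂⠿⠒⠂⠒⣿⠿⠀
⠀⠀⠀⠀⠀⠀⠀⠀⠀⠀⠀⠒⠿⠒⠒⠒⣿⠴⠒⠀
⠀⠀⠀⠀⠀⠀⠀⠀⠀⠀⠀⠒⠒⠴⣿⠂⠒⠒⣿⠀
⠀⠿⠂⠴⠿⠒⠒⠀⠀⠀⠀⠂⠂⠒⠒⠴⣿⠂⠒⠀
⠀⠒⠴⣿⠒⠴⠂⠀⠀⠀⠀⠂⠒⠒⠴⠒⠿⠒⠴⠀
⠀⠒⣿⠒⣾⠂⠂⠴⠴⠂⣿⠿⠴⣿⠴⠂⠒⠀⠀⠀
⠒⣿⠂⠂⠒⠒⠒⠒⠒⠂⠒⠒⠴⣿⣿⠂⠀⠀⠀⠀
⠿⣿⠿⠂⠒⠒⣿⣿⣿⠒⠒⠒⠂⠒⠒⠿⠀⠀⠀⠀
⠿⠒⣿⣿⠴⠒⣿⠒⠒⠴⠒⠒⣿⠒⠒⠒⠀⠀⠀⠀
⣿⠒⠂⠒⠿⠒⣿⠂⣿⣿⠒⠴⠴⠂⠴⠒⠀⠀⠀⠀
⣿⠿⠿⣿⠂⣿⠀⠀⠀⠀⠀⠀⠀⠀⠀⠀⠀⠀⠀⠀
⣿⠒⠴⣿⠿⠒⠀⠀⠀⠀⠀⠀⠀⠀⠀⠀⠀⠀⠀⠀
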